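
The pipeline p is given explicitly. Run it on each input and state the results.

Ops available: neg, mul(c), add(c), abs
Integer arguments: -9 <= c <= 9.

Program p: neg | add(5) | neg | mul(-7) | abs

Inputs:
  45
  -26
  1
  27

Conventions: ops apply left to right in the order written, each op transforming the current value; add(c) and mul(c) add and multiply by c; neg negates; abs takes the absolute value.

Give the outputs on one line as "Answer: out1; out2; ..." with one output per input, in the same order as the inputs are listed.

280; 217; 28; 154

Execution, op by op:
  45 -> -45 -> -40 -> 40 -> -280 -> 280
  -26 -> 26 -> 31 -> -31 -> 217 -> 217
  1 -> -1 -> 4 -> -4 -> 28 -> 28
  27 -> -27 -> -22 -> 22 -> -154 -> 154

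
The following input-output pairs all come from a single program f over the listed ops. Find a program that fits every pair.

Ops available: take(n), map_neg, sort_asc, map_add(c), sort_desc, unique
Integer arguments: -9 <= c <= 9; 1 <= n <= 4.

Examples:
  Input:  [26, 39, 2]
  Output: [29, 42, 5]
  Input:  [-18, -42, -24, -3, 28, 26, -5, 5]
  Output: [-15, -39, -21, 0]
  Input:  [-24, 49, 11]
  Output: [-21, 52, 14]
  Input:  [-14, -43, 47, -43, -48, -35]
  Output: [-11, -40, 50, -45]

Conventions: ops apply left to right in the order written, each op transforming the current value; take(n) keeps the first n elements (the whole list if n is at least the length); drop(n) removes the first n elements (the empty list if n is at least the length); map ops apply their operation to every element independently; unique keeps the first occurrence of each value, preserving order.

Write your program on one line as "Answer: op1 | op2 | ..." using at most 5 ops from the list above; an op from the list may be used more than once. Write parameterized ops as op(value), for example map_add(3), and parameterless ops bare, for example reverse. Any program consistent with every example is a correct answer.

unique | map_add(4) | take(4) | map_add(-1)

Check, running the answer program on each example:
  [26, 39, 2] -> [26, 39, 2] -> [30, 43, 6] -> [30, 43, 6] -> [29, 42, 5]
  [-18, -42, -24, -3, 28, 26, -5, 5] -> [-18, -42, -24, -3, 28, 26, -5, 5] -> [-14, -38, -20, 1, 32, 30, -1, 9] -> [-14, -38, -20, 1] -> [-15, -39, -21, 0]
  [-24, 49, 11] -> [-24, 49, 11] -> [-20, 53, 15] -> [-20, 53, 15] -> [-21, 52, 14]
  [-14, -43, 47, -43, -48, -35] -> [-14, -43, 47, -48, -35] -> [-10, -39, 51, -44, -31] -> [-10, -39, 51, -44] -> [-11, -40, 50, -45]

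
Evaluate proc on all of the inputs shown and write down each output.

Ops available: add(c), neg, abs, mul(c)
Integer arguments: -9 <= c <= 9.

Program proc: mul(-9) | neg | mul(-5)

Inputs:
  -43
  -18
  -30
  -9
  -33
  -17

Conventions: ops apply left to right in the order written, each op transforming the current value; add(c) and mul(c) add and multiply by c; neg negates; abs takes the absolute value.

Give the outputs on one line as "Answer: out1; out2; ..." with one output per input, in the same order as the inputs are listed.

Execution, op by op:
  -43 -> 387 -> -387 -> 1935
  -18 -> 162 -> -162 -> 810
  -30 -> 270 -> -270 -> 1350
  -9 -> 81 -> -81 -> 405
  -33 -> 297 -> -297 -> 1485
  -17 -> 153 -> -153 -> 765

1935; 810; 1350; 405; 1485; 765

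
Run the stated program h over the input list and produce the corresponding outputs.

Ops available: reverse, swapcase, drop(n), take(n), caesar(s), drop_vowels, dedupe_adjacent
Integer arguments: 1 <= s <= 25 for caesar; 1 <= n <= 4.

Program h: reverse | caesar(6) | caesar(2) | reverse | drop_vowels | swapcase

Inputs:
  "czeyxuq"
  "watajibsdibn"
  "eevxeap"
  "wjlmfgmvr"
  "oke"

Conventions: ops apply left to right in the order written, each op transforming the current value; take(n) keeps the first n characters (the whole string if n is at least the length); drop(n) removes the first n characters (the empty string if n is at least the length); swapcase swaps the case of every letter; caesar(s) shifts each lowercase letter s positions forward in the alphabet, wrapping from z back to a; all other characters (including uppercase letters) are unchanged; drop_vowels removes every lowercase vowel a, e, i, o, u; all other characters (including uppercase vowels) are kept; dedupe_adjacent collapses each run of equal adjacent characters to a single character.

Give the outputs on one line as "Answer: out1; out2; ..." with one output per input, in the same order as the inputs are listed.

"KHMGFCY"; "BRQJLQJV"; "MMDFMX"; "RTNDZ"; "WSM"

Execution, op by op:
  "czeyxuq" -> "quxyezc" -> "wadekfi" -> "ycfgmhk" -> "khmgfcy" -> "khmgfcy" -> "KHMGFCY"
  "watajibsdibn" -> "nbidsbijataw" -> "thojyhopgzgc" -> "vjqlajqribie" -> "eibirqjalqjv" -> "brqjlqjv" -> "BRQJLQJV"
  "eevxeap" -> "paexvee" -> "vgkdbkk" -> "ximfdmm" -> "mmdfmix" -> "mmdfmx" -> "MMDFMX"
  "wjlmfgmvr" -> "rvmgfmljw" -> "xbsmlsrpc" -> "zduonutre" -> "ertunoudz" -> "rtndz" -> "RTNDZ"
  "oke" -> "eko" -> "kqu" -> "msw" -> "wsm" -> "wsm" -> "WSM"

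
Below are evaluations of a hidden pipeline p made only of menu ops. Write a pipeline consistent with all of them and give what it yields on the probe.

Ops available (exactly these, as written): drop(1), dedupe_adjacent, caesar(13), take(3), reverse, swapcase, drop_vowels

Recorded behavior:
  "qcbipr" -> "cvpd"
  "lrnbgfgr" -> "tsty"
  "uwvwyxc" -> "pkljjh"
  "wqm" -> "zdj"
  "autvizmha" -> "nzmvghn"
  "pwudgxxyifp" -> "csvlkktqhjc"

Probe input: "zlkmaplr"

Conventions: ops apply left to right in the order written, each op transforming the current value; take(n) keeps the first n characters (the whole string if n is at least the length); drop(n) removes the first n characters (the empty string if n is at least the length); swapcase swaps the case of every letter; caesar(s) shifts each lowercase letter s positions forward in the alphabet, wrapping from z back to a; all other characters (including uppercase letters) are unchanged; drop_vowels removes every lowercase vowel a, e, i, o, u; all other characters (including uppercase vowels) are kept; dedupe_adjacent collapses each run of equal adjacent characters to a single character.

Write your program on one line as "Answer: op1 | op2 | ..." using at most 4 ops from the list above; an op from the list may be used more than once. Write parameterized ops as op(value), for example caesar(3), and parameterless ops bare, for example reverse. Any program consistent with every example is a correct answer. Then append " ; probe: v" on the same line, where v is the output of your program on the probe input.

reverse | caesar(13) | drop_vowels ; probe: "ycnzxym"

Check, running the answer program on each example:
  "qcbipr" -> "rpibcq" -> "ecvopd" -> "cvpd"
  "lrnbgfgr" -> "rgfgbnrl" -> "etstoaey" -> "tsty"
  "uwvwyxc" -> "cxywvwu" -> "pkljijh" -> "pkljjh"
  "wqm" -> "mqw" -> "zdj" -> "zdj"
  "autvizmha" -> "ahmzivtua" -> "nuzmvighn" -> "nzmvghn"
  "pwudgxxyifp" -> "pfiyxxgduwp" -> "csvlkktqhjc" -> "csvlkktqhjc"
  probe: "zlkmaplr" -> "rlpamklz" -> "eycnzxym" -> "ycnzxym"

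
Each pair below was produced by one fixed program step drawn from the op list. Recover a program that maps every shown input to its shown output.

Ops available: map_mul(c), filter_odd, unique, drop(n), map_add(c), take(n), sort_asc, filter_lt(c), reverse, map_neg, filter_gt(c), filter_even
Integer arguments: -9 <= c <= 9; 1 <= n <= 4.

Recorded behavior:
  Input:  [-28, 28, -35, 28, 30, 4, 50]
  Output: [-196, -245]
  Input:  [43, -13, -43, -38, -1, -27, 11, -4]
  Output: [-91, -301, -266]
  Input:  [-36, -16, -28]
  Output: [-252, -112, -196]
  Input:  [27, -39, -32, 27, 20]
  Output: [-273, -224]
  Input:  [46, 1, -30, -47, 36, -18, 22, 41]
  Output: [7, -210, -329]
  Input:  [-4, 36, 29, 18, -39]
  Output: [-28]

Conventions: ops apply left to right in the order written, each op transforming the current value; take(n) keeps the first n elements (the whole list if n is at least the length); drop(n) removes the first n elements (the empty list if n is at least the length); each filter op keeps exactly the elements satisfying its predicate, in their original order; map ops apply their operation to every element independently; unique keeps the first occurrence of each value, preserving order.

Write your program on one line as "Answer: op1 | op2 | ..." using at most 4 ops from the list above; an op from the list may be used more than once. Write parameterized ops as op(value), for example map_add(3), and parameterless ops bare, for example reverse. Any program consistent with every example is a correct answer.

map_mul(7) | take(4) | filter_lt(9)

Check, running the answer program on each example:
  [-28, 28, -35, 28, 30, 4, 50] -> [-196, 196, -245, 196, 210, 28, 350] -> [-196, 196, -245, 196] -> [-196, -245]
  [43, -13, -43, -38, -1, -27, 11, -4] -> [301, -91, -301, -266, -7, -189, 77, -28] -> [301, -91, -301, -266] -> [-91, -301, -266]
  [-36, -16, -28] -> [-252, -112, -196] -> [-252, -112, -196] -> [-252, -112, -196]
  [27, -39, -32, 27, 20] -> [189, -273, -224, 189, 140] -> [189, -273, -224, 189] -> [-273, -224]
  [46, 1, -30, -47, 36, -18, 22, 41] -> [322, 7, -210, -329, 252, -126, 154, 287] -> [322, 7, -210, -329] -> [7, -210, -329]
  [-4, 36, 29, 18, -39] -> [-28, 252, 203, 126, -273] -> [-28, 252, 203, 126] -> [-28]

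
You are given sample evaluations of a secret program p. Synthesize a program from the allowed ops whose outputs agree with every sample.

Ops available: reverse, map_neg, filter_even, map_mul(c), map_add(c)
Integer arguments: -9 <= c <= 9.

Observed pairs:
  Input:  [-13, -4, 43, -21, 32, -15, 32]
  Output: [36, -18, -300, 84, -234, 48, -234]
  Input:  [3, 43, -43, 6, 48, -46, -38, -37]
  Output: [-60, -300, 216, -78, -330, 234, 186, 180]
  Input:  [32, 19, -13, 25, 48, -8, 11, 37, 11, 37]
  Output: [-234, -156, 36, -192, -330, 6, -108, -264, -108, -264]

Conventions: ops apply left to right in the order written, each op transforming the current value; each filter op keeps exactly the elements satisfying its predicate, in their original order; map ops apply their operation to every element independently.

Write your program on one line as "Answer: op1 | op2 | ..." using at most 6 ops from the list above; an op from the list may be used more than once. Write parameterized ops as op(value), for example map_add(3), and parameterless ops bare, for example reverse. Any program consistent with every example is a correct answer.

reverse | map_add(7) | map_neg | reverse | map_mul(-6) | map_neg

Check, running the answer program on each example:
  [-13, -4, 43, -21, 32, -15, 32] -> [32, -15, 32, -21, 43, -4, -13] -> [39, -8, 39, -14, 50, 3, -6] -> [-39, 8, -39, 14, -50, -3, 6] -> [6, -3, -50, 14, -39, 8, -39] -> [-36, 18, 300, -84, 234, -48, 234] -> [36, -18, -300, 84, -234, 48, -234]
  [3, 43, -43, 6, 48, -46, -38, -37] -> [-37, -38, -46, 48, 6, -43, 43, 3] -> [-30, -31, -39, 55, 13, -36, 50, 10] -> [30, 31, 39, -55, -13, 36, -50, -10] -> [-10, -50, 36, -13, -55, 39, 31, 30] -> [60, 300, -216, 78, 330, -234, -186, -180] -> [-60, -300, 216, -78, -330, 234, 186, 180]
  [32, 19, -13, 25, 48, -8, 11, 37, 11, 37] -> [37, 11, 37, 11, -8, 48, 25, -13, 19, 32] -> [44, 18, 44, 18, -1, 55, 32, -6, 26, 39] -> [-44, -18, -44, -18, 1, -55, -32, 6, -26, -39] -> [-39, -26, 6, -32, -55, 1, -18, -44, -18, -44] -> [234, 156, -36, 192, 330, -6, 108, 264, 108, 264] -> [-234, -156, 36, -192, -330, 6, -108, -264, -108, -264]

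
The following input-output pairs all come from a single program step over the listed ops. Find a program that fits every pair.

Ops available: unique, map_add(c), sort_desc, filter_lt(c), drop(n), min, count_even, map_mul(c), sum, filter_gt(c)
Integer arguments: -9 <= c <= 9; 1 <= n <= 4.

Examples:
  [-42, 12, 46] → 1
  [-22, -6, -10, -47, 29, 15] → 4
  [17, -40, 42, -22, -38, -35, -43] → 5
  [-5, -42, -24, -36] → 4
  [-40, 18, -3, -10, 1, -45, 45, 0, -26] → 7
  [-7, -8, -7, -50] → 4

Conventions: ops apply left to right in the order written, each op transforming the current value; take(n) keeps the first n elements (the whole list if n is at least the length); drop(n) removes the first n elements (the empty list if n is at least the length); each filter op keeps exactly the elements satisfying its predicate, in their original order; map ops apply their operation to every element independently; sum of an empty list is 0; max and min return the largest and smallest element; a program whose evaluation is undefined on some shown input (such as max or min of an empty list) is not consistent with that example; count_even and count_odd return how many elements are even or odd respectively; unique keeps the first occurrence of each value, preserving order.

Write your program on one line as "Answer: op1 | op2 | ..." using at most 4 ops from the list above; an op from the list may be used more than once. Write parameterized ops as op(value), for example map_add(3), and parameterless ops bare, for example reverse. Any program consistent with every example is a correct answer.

filter_lt(3) | map_mul(-2) | count_even

Check, running the answer program on each example:
  [-42, 12, 46] -> [-42] -> [84] -> 1
  [-22, -6, -10, -47, 29, 15] -> [-22, -6, -10, -47] -> [44, 12, 20, 94] -> 4
  [17, -40, 42, -22, -38, -35, -43] -> [-40, -22, -38, -35, -43] -> [80, 44, 76, 70, 86] -> 5
  [-5, -42, -24, -36] -> [-5, -42, -24, -36] -> [10, 84, 48, 72] -> 4
  [-40, 18, -3, -10, 1, -45, 45, 0, -26] -> [-40, -3, -10, 1, -45, 0, -26] -> [80, 6, 20, -2, 90, 0, 52] -> 7
  [-7, -8, -7, -50] -> [-7, -8, -7, -50] -> [14, 16, 14, 100] -> 4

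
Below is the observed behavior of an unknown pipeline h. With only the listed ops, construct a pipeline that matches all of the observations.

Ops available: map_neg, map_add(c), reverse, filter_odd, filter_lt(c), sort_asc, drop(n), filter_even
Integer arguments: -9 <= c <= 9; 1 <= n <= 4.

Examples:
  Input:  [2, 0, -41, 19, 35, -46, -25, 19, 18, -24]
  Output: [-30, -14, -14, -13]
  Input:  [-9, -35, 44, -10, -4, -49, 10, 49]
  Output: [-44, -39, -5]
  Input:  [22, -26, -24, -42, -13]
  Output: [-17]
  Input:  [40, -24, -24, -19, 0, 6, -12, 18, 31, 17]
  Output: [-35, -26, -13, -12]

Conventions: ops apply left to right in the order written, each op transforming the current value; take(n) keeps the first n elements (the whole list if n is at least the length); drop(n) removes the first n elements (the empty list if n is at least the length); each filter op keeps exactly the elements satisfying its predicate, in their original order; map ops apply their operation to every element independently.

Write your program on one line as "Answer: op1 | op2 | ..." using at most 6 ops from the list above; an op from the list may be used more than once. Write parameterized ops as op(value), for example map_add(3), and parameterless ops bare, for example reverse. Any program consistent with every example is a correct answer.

sort_asc | map_add(-5) | drop(2) | map_neg | reverse | filter_lt(-3)

Check, running the answer program on each example:
  [2, 0, -41, 19, 35, -46, -25, 19, 18, -24] -> [-46, -41, -25, -24, 0, 2, 18, 19, 19, 35] -> [-51, -46, -30, -29, -5, -3, 13, 14, 14, 30] -> [-30, -29, -5, -3, 13, 14, 14, 30] -> [30, 29, 5, 3, -13, -14, -14, -30] -> [-30, -14, -14, -13, 3, 5, 29, 30] -> [-30, -14, -14, -13]
  [-9, -35, 44, -10, -4, -49, 10, 49] -> [-49, -35, -10, -9, -4, 10, 44, 49] -> [-54, -40, -15, -14, -9, 5, 39, 44] -> [-15, -14, -9, 5, 39, 44] -> [15, 14, 9, -5, -39, -44] -> [-44, -39, -5, 9, 14, 15] -> [-44, -39, -5]
  [22, -26, -24, -42, -13] -> [-42, -26, -24, -13, 22] -> [-47, -31, -29, -18, 17] -> [-29, -18, 17] -> [29, 18, -17] -> [-17, 18, 29] -> [-17]
  [40, -24, -24, -19, 0, 6, -12, 18, 31, 17] -> [-24, -24, -19, -12, 0, 6, 17, 18, 31, 40] -> [-29, -29, -24, -17, -5, 1, 12, 13, 26, 35] -> [-24, -17, -5, 1, 12, 13, 26, 35] -> [24, 17, 5, -1, -12, -13, -26, -35] -> [-35, -26, -13, -12, -1, 5, 17, 24] -> [-35, -26, -13, -12]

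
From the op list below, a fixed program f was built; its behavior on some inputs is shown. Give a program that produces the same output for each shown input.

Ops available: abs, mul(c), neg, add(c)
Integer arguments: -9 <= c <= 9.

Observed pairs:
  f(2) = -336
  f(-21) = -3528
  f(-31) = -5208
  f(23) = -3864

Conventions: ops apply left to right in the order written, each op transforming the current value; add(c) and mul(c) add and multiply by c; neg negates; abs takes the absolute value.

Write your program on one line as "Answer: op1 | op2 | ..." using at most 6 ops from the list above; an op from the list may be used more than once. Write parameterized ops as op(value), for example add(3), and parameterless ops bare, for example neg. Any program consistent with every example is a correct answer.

mul(8) | neg | abs | mul(-3) | mul(7)

Check, running the answer program on each example:
  2 -> 16 -> -16 -> 16 -> -48 -> -336
  -21 -> -168 -> 168 -> 168 -> -504 -> -3528
  -31 -> -248 -> 248 -> 248 -> -744 -> -5208
  23 -> 184 -> -184 -> 184 -> -552 -> -3864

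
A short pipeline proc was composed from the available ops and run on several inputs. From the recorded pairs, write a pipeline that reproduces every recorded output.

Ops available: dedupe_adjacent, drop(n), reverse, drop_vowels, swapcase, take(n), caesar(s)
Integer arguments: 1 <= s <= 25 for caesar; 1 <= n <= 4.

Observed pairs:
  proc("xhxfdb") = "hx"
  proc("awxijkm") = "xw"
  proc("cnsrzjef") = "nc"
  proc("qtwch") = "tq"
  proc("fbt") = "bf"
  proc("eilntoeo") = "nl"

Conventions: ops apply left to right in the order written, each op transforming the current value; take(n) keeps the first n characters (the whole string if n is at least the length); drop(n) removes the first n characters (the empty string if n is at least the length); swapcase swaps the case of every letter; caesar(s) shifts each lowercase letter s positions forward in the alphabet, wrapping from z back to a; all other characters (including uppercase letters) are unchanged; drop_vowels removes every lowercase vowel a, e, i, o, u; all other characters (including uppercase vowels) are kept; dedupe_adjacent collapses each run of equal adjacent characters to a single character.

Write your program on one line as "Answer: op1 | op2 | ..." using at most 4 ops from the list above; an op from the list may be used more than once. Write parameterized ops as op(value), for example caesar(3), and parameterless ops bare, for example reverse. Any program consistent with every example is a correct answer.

drop_vowels | take(2) | reverse

Check, running the answer program on each example:
  "xhxfdb" -> "xhxfdb" -> "xh" -> "hx"
  "awxijkm" -> "wxjkm" -> "wx" -> "xw"
  "cnsrzjef" -> "cnsrzjf" -> "cn" -> "nc"
  "qtwch" -> "qtwch" -> "qt" -> "tq"
  "fbt" -> "fbt" -> "fb" -> "bf"
  "eilntoeo" -> "lnt" -> "ln" -> "nl"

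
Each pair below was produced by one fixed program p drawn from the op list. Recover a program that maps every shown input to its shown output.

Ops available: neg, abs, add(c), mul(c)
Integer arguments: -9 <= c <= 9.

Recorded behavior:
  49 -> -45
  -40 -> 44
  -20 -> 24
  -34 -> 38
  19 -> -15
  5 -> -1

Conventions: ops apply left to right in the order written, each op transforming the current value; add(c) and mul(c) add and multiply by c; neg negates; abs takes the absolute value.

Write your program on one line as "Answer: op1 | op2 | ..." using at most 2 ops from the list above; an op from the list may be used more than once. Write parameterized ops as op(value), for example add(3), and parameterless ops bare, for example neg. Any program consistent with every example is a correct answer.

neg | add(4)

Check, running the answer program on each example:
  49 -> -49 -> -45
  -40 -> 40 -> 44
  -20 -> 20 -> 24
  -34 -> 34 -> 38
  19 -> -19 -> -15
  5 -> -5 -> -1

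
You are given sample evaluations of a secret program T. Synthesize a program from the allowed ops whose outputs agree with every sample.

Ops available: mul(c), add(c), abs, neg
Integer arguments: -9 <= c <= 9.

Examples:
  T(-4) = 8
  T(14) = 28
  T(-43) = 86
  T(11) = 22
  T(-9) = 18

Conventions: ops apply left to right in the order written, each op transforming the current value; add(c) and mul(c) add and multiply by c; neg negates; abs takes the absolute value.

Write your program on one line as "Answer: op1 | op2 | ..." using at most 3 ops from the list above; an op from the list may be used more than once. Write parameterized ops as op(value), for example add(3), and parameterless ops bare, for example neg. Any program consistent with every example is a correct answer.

mul(-2) | neg | abs

Check, running the answer program on each example:
  -4 -> 8 -> -8 -> 8
  14 -> -28 -> 28 -> 28
  -43 -> 86 -> -86 -> 86
  11 -> -22 -> 22 -> 22
  -9 -> 18 -> -18 -> 18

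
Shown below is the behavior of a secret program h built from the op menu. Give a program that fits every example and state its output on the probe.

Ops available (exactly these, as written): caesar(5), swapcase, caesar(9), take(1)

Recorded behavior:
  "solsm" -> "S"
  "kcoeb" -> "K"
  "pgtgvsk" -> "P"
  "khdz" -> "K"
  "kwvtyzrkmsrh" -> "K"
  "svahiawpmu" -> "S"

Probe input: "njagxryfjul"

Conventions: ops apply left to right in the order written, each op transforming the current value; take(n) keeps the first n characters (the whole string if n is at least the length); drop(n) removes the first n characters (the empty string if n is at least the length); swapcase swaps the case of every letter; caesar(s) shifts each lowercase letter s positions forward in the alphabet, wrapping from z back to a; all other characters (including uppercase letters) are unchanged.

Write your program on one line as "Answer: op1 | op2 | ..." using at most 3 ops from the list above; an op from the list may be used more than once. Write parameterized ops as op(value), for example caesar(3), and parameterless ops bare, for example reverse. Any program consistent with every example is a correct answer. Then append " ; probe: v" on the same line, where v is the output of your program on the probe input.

swapcase | take(1) ; probe: "N"

Check, running the answer program on each example:
  "solsm" -> "SOLSM" -> "S"
  "kcoeb" -> "KCOEB" -> "K"
  "pgtgvsk" -> "PGTGVSK" -> "P"
  "khdz" -> "KHDZ" -> "K"
  "kwvtyzrkmsrh" -> "KWVTYZRKMSRH" -> "K"
  "svahiawpmu" -> "SVAHIAWPMU" -> "S"
  probe: "njagxryfjul" -> "NJAGXRYFJUL" -> "N"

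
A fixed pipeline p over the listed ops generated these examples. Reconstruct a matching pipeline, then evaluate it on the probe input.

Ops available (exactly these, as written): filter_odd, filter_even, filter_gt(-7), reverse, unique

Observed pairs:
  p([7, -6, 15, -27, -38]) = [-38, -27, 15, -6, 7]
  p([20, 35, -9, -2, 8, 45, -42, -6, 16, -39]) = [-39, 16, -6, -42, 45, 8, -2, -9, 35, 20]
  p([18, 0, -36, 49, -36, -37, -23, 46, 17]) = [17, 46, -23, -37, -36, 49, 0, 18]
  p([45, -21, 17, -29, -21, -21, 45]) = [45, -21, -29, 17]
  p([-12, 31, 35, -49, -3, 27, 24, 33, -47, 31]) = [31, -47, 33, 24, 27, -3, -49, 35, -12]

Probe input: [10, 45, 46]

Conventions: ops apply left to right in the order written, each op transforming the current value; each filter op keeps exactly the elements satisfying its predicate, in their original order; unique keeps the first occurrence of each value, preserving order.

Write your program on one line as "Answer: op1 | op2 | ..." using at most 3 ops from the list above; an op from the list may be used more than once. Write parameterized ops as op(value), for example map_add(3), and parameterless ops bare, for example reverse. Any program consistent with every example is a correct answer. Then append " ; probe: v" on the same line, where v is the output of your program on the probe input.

reverse | unique ; probe: [46, 45, 10]

Check, running the answer program on each example:
  [7, -6, 15, -27, -38] -> [-38, -27, 15, -6, 7] -> [-38, -27, 15, -6, 7]
  [20, 35, -9, -2, 8, 45, -42, -6, 16, -39] -> [-39, 16, -6, -42, 45, 8, -2, -9, 35, 20] -> [-39, 16, -6, -42, 45, 8, -2, -9, 35, 20]
  [18, 0, -36, 49, -36, -37, -23, 46, 17] -> [17, 46, -23, -37, -36, 49, -36, 0, 18] -> [17, 46, -23, -37, -36, 49, 0, 18]
  [45, -21, 17, -29, -21, -21, 45] -> [45, -21, -21, -29, 17, -21, 45] -> [45, -21, -29, 17]
  [-12, 31, 35, -49, -3, 27, 24, 33, -47, 31] -> [31, -47, 33, 24, 27, -3, -49, 35, 31, -12] -> [31, -47, 33, 24, 27, -3, -49, 35, -12]
  probe: [10, 45, 46] -> [46, 45, 10] -> [46, 45, 10]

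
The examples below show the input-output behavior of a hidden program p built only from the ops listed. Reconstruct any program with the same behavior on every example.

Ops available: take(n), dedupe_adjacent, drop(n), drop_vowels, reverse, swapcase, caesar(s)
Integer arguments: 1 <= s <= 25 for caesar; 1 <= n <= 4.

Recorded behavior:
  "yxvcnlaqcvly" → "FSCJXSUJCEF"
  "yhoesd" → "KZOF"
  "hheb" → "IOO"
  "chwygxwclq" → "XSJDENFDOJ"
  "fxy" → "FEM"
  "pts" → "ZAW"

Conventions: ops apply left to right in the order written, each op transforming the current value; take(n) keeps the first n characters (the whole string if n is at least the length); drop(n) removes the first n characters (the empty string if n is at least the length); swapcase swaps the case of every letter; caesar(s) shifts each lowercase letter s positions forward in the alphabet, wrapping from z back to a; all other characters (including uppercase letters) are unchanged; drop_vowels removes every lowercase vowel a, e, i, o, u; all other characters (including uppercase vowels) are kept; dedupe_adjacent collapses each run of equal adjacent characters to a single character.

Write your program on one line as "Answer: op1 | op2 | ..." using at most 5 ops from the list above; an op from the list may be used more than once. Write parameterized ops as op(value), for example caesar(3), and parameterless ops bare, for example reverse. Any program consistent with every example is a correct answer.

reverse | drop_vowels | caesar(14) | caesar(19) | swapcase

Check, running the answer program on each example:
  "yxvcnlaqcvly" -> "ylvcqalncvxy" -> "ylvcqlncvxy" -> "mzjqezbqjlm" -> "fscjxsujcef" -> "FSCJXSUJCEF"
  "yhoesd" -> "dseohy" -> "dshy" -> "rgvm" -> "kzof" -> "KZOF"
  "hheb" -> "behh" -> "bhh" -> "pvv" -> "ioo" -> "IOO"
  "chwygxwclq" -> "qlcwxgywhc" -> "qlcwxgywhc" -> "ezqklumkvq" -> "xsjdenfdoj" -> "XSJDENFDOJ"
  "fxy" -> "yxf" -> "yxf" -> "mlt" -> "fem" -> "FEM"
  "pts" -> "stp" -> "stp" -> "ghd" -> "zaw" -> "ZAW"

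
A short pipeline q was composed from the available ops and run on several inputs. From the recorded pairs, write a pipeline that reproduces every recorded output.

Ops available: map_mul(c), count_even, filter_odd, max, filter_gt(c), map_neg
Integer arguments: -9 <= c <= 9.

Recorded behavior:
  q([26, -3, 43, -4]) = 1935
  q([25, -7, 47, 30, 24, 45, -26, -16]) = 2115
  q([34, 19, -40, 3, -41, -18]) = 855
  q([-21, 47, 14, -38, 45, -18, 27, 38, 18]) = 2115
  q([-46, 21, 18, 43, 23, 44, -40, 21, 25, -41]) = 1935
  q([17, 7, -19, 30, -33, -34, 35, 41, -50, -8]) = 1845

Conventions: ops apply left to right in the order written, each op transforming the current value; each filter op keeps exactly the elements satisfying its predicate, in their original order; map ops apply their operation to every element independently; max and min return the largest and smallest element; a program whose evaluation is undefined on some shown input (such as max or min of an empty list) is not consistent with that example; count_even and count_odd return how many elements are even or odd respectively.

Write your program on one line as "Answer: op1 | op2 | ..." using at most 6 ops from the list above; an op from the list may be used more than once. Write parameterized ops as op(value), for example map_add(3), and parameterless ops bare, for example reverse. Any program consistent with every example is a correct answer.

map_mul(5) | map_mul(-9) | map_mul(-1) | filter_odd | max

Check, running the answer program on each example:
  [26, -3, 43, -4] -> [130, -15, 215, -20] -> [-1170, 135, -1935, 180] -> [1170, -135, 1935, -180] -> [-135, 1935] -> 1935
  [25, -7, 47, 30, 24, 45, -26, -16] -> [125, -35, 235, 150, 120, 225, -130, -80] -> [-1125, 315, -2115, -1350, -1080, -2025, 1170, 720] -> [1125, -315, 2115, 1350, 1080, 2025, -1170, -720] -> [1125, -315, 2115, 2025] -> 2115
  [34, 19, -40, 3, -41, -18] -> [170, 95, -200, 15, -205, -90] -> [-1530, -855, 1800, -135, 1845, 810] -> [1530, 855, -1800, 135, -1845, -810] -> [855, 135, -1845] -> 855
  [-21, 47, 14, -38, 45, -18, 27, 38, 18] -> [-105, 235, 70, -190, 225, -90, 135, 190, 90] -> [945, -2115, -630, 1710, -2025, 810, -1215, -1710, -810] -> [-945, 2115, 630, -1710, 2025, -810, 1215, 1710, 810] -> [-945, 2115, 2025, 1215] -> 2115
  [-46, 21, 18, 43, 23, 44, -40, 21, 25, -41] -> [-230, 105, 90, 215, 115, 220, -200, 105, 125, -205] -> [2070, -945, -810, -1935, -1035, -1980, 1800, -945, -1125, 1845] -> [-2070, 945, 810, 1935, 1035, 1980, -1800, 945, 1125, -1845] -> [945, 1935, 1035, 945, 1125, -1845] -> 1935
  [17, 7, -19, 30, -33, -34, 35, 41, -50, -8] -> [85, 35, -95, 150, -165, -170, 175, 205, -250, -40] -> [-765, -315, 855, -1350, 1485, 1530, -1575, -1845, 2250, 360] -> [765, 315, -855, 1350, -1485, -1530, 1575, 1845, -2250, -360] -> [765, 315, -855, -1485, 1575, 1845] -> 1845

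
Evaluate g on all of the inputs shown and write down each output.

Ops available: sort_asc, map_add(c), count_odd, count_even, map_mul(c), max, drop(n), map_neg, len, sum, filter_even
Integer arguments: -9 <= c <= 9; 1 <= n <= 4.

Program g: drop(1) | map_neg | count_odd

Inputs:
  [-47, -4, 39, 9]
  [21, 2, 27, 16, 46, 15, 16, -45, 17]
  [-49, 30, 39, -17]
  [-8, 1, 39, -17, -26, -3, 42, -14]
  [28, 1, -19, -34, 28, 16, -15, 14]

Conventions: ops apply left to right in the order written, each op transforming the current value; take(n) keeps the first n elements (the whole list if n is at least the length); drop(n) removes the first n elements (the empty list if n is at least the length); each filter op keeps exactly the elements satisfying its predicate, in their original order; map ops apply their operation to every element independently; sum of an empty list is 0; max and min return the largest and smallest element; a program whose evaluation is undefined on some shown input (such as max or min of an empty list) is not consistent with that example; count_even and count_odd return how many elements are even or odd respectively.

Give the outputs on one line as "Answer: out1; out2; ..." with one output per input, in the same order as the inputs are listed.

Execution, op by op:
  [-47, -4, 39, 9] -> [-4, 39, 9] -> [4, -39, -9] -> 2
  [21, 2, 27, 16, 46, 15, 16, -45, 17] -> [2, 27, 16, 46, 15, 16, -45, 17] -> [-2, -27, -16, -46, -15, -16, 45, -17] -> 4
  [-49, 30, 39, -17] -> [30, 39, -17] -> [-30, -39, 17] -> 2
  [-8, 1, 39, -17, -26, -3, 42, -14] -> [1, 39, -17, -26, -3, 42, -14] -> [-1, -39, 17, 26, 3, -42, 14] -> 4
  [28, 1, -19, -34, 28, 16, -15, 14] -> [1, -19, -34, 28, 16, -15, 14] -> [-1, 19, 34, -28, -16, 15, -14] -> 3

2; 4; 2; 4; 3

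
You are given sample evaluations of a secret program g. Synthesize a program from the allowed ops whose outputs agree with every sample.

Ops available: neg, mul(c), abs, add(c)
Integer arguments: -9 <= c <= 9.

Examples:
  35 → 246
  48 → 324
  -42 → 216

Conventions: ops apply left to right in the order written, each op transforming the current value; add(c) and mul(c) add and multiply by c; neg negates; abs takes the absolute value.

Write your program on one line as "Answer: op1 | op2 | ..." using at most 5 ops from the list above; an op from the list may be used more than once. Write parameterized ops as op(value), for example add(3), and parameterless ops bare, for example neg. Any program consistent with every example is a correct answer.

add(6) | mul(3) | abs | mul(2)

Check, running the answer program on each example:
  35 -> 41 -> 123 -> 123 -> 246
  48 -> 54 -> 162 -> 162 -> 324
  -42 -> -36 -> -108 -> 108 -> 216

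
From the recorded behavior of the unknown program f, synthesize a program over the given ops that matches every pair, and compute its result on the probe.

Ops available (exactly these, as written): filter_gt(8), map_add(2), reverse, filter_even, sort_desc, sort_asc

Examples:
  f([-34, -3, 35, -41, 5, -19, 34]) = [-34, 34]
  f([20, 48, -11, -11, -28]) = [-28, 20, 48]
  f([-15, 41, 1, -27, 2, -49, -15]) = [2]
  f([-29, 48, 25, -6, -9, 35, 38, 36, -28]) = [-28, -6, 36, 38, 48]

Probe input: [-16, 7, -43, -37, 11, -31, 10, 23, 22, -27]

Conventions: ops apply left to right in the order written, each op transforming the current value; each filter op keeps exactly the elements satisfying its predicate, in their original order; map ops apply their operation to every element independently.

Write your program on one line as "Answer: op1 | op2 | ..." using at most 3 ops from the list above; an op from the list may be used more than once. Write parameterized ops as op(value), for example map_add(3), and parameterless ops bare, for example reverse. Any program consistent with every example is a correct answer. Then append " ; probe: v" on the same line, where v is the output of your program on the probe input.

sort_desc | filter_even | sort_asc ; probe: [-16, 10, 22]

Check, running the answer program on each example:
  [-34, -3, 35, -41, 5, -19, 34] -> [35, 34, 5, -3, -19, -34, -41] -> [34, -34] -> [-34, 34]
  [20, 48, -11, -11, -28] -> [48, 20, -11, -11, -28] -> [48, 20, -28] -> [-28, 20, 48]
  [-15, 41, 1, -27, 2, -49, -15] -> [41, 2, 1, -15, -15, -27, -49] -> [2] -> [2]
  [-29, 48, 25, -6, -9, 35, 38, 36, -28] -> [48, 38, 36, 35, 25, -6, -9, -28, -29] -> [48, 38, 36, -6, -28] -> [-28, -6, 36, 38, 48]
  probe: [-16, 7, -43, -37, 11, -31, 10, 23, 22, -27] -> [23, 22, 11, 10, 7, -16, -27, -31, -37, -43] -> [22, 10, -16] -> [-16, 10, 22]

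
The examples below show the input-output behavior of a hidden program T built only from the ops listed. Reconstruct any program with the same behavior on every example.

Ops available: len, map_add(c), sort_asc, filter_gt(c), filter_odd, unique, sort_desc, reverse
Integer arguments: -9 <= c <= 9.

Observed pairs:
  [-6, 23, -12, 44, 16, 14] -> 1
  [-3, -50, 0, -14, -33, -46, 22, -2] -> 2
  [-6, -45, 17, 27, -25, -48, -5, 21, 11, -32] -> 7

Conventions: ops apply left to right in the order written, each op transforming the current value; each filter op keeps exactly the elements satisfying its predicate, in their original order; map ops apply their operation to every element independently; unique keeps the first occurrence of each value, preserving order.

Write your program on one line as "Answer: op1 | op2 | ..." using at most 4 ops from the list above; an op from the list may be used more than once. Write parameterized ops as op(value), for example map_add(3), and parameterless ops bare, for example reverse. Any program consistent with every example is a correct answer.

sort_asc | filter_odd | len

Check, running the answer program on each example:
  [-6, 23, -12, 44, 16, 14] -> [-12, -6, 14, 16, 23, 44] -> [23] -> 1
  [-3, -50, 0, -14, -33, -46, 22, -2] -> [-50, -46, -33, -14, -3, -2, 0, 22] -> [-33, -3] -> 2
  [-6, -45, 17, 27, -25, -48, -5, 21, 11, -32] -> [-48, -45, -32, -25, -6, -5, 11, 17, 21, 27] -> [-45, -25, -5, 11, 17, 21, 27] -> 7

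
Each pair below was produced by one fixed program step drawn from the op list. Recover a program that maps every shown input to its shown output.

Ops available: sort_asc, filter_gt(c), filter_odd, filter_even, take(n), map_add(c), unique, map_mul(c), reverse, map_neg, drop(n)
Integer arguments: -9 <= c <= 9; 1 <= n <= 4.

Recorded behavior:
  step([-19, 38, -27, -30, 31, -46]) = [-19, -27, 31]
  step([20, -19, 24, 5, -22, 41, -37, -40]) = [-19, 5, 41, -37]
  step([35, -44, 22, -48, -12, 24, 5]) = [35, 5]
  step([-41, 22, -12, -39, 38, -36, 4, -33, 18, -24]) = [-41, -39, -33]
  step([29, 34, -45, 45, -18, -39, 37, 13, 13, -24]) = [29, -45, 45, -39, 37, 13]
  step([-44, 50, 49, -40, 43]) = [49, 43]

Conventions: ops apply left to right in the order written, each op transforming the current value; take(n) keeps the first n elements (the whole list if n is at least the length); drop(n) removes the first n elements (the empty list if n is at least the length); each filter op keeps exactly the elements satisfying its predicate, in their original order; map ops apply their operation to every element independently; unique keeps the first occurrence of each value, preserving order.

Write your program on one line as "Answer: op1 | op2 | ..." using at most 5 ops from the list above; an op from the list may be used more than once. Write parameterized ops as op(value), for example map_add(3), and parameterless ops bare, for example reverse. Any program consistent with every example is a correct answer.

reverse | unique | filter_odd | reverse

Check, running the answer program on each example:
  [-19, 38, -27, -30, 31, -46] -> [-46, 31, -30, -27, 38, -19] -> [-46, 31, -30, -27, 38, -19] -> [31, -27, -19] -> [-19, -27, 31]
  [20, -19, 24, 5, -22, 41, -37, -40] -> [-40, -37, 41, -22, 5, 24, -19, 20] -> [-40, -37, 41, -22, 5, 24, -19, 20] -> [-37, 41, 5, -19] -> [-19, 5, 41, -37]
  [35, -44, 22, -48, -12, 24, 5] -> [5, 24, -12, -48, 22, -44, 35] -> [5, 24, -12, -48, 22, -44, 35] -> [5, 35] -> [35, 5]
  [-41, 22, -12, -39, 38, -36, 4, -33, 18, -24] -> [-24, 18, -33, 4, -36, 38, -39, -12, 22, -41] -> [-24, 18, -33, 4, -36, 38, -39, -12, 22, -41] -> [-33, -39, -41] -> [-41, -39, -33]
  [29, 34, -45, 45, -18, -39, 37, 13, 13, -24] -> [-24, 13, 13, 37, -39, -18, 45, -45, 34, 29] -> [-24, 13, 37, -39, -18, 45, -45, 34, 29] -> [13, 37, -39, 45, -45, 29] -> [29, -45, 45, -39, 37, 13]
  [-44, 50, 49, -40, 43] -> [43, -40, 49, 50, -44] -> [43, -40, 49, 50, -44] -> [43, 49] -> [49, 43]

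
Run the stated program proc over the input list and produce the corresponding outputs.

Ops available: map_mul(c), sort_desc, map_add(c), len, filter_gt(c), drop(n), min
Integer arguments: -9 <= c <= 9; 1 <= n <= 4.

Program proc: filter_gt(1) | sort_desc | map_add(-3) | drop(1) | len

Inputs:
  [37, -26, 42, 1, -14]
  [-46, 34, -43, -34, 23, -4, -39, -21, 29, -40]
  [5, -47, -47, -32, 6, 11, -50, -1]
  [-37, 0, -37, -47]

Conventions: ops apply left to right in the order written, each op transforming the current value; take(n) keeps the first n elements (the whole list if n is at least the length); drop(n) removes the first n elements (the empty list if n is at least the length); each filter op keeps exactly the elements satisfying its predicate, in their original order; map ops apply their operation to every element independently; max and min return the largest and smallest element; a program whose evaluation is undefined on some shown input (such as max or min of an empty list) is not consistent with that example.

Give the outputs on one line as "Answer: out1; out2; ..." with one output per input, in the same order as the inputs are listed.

1; 2; 2; 0

Execution, op by op:
  [37, -26, 42, 1, -14] -> [37, 42] -> [42, 37] -> [39, 34] -> [34] -> 1
  [-46, 34, -43, -34, 23, -4, -39, -21, 29, -40] -> [34, 23, 29] -> [34, 29, 23] -> [31, 26, 20] -> [26, 20] -> 2
  [5, -47, -47, -32, 6, 11, -50, -1] -> [5, 6, 11] -> [11, 6, 5] -> [8, 3, 2] -> [3, 2] -> 2
  [-37, 0, -37, -47] -> [] -> [] -> [] -> [] -> 0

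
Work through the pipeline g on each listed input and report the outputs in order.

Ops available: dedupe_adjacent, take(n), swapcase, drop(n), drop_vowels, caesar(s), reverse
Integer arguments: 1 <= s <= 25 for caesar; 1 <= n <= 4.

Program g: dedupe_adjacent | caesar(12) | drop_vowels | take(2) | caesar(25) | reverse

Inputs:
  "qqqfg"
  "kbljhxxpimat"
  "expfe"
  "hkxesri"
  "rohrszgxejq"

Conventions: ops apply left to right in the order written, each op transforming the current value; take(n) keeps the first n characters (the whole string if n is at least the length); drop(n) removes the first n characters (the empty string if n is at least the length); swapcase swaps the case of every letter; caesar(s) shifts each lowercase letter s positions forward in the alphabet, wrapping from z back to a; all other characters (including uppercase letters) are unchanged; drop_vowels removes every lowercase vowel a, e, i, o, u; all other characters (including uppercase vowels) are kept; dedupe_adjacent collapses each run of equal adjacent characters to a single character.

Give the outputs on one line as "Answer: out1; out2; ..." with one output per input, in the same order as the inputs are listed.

Execution, op by op:
  "qqqfg" -> "qfg" -> "crs" -> "crs" -> "cr" -> "bq" -> "qb"
  "kbljhxxpimat" -> "kbljhxpimat" -> "wnxvtjbuymf" -> "wnxvtjbymf" -> "wn" -> "vm" -> "mv"
  "expfe" -> "expfe" -> "qjbrq" -> "qjbrq" -> "qj" -> "pi" -> "ip"
  "hkxesri" -> "hkxesri" -> "twjqedu" -> "twjqd" -> "tw" -> "sv" -> "vs"
  "rohrszgxejq" -> "rohrszgxejq" -> "datdelsjqvc" -> "dtdlsjqvc" -> "dt" -> "cs" -> "sc"

"qb"; "mv"; "ip"; "vs"; "sc"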